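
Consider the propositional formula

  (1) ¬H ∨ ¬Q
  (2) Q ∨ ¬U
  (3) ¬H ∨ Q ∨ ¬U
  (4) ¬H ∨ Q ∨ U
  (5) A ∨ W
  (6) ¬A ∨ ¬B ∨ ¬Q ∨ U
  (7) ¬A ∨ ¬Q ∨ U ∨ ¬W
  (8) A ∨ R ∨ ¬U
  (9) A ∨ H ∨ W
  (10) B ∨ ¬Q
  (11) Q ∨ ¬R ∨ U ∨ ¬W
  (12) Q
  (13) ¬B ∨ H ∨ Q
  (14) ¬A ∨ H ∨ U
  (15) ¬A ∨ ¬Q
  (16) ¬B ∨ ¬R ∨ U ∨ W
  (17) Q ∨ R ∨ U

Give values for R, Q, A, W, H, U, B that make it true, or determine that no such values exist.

R: False, Q: True, A: False, W: True, H: False, U: False, B: True

Unit clause (Q) forces Q = True.
In (¬A ∨ ¬Q) only ¬A is left, so A = False.
In (¬H ∨ ¬Q) only ¬H is left, so H = False.
In (A ∨ W) only W is left, so W = True.
In (B ∨ ¬Q) only B is left, so B = True.
Set R = False.
  then (A ∨ R ∨ ¬U) forces U = False.
All clauses satisfied.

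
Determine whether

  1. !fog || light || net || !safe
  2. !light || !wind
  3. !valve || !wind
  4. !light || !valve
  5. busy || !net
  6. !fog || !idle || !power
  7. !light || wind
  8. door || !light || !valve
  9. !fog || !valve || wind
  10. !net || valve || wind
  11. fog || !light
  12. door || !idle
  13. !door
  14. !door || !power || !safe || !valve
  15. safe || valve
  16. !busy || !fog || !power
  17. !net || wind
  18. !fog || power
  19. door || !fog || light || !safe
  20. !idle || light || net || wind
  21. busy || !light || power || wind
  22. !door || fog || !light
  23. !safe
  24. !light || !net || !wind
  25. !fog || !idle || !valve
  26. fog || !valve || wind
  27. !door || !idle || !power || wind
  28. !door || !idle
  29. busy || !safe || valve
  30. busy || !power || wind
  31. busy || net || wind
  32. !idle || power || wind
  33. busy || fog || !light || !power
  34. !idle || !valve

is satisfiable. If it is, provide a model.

The formula is unsatisfiable.

Case door = True:
  Clause (!door) is falsified — contradiction.
Case door = False:
  (door || !idle) forces idle = False.
  (!safe) forces safe = False.
  (safe || valve) forces valve = True.
  (!valve || !wind) forces wind = False.
  (!light || !valve) forces light = False.
  (!fog || !valve || wind) forces fog = False.
  Clause (fog || !valve || wind) is falsified — contradiction.
Both cases fail, so the formula is unsatisfiable.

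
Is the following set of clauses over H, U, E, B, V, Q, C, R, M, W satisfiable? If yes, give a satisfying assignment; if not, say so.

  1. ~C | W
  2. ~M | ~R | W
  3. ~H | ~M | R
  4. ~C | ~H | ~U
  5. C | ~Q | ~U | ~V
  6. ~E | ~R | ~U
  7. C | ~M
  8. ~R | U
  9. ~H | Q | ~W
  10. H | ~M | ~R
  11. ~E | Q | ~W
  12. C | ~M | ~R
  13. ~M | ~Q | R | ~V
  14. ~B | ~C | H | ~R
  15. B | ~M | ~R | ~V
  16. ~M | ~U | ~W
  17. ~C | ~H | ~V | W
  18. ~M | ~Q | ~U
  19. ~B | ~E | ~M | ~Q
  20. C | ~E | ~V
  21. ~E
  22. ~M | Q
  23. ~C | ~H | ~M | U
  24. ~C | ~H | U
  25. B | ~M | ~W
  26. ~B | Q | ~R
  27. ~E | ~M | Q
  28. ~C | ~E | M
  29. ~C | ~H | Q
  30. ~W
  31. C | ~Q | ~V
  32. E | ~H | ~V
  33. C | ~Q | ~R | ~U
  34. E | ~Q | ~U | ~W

H = False; U = False; E = False; B = False; V = True; Q = False; C = False; R = False; M = False; W = False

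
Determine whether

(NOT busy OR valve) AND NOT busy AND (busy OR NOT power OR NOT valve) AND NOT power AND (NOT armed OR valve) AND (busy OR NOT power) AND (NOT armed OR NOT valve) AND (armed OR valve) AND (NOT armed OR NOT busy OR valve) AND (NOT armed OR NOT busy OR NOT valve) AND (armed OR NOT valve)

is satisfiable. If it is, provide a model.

No satisfying assignment exists.

Case armed = True:
  (NOT busy) forces busy = False.
  (NOT power) forces power = False.
  (NOT armed OR valve) forces valve = True.
  Clause (NOT armed OR NOT valve) is falsified — contradiction.
Case armed = False:
  (NOT busy) forces busy = False.
  (NOT power) forces power = False.
  (armed OR valve) forces valve = True.
  Clause (armed OR NOT valve) is falsified — contradiction.
Both cases fail, so the formula is unsatisfiable.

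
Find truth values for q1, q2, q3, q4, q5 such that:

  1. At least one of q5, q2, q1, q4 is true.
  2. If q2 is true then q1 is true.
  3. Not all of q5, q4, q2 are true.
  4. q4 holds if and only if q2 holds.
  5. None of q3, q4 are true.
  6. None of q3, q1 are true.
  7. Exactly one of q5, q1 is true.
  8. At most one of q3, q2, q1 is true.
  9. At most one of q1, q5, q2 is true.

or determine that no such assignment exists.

q1 = False, q2 = False, q3 = False, q4 = False, q5 = True

  (1) {q5, q2, q1, q4}: 1 true — at least one ✓
  (2) q2=F ⇒ q1: vacuous ✓
  (3) {q5, q4, q2}: 1/3 true — not all ✓
  (4) q4=F, q2=F — same ✓
  (5) {q3, q4}: 0 true — none ✓
  (6) {q3, q1}: 0 true — none ✓
  (7) {q5, q1}: 1 true — exactly one ✓
  (8) {q3, q2, q1}: 0 true — at most one ✓
  (9) {q1, q5, q2}: 1 true — at most one ✓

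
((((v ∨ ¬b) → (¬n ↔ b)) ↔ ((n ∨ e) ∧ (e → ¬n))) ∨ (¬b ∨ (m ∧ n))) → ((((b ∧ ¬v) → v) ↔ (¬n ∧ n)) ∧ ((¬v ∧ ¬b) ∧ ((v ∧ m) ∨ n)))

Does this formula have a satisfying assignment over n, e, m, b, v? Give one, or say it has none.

n: True; e: True; m: False; b: True; v: False

  ((((v ∨ ¬b) → (¬n ↔ b)) ↔ ((n ∨ e) ∧ (e → ¬n))) ∨ (¬b ∨ (m ∧ n))) → ((((b ∧ ¬v) → v) ↔ (¬n ∧ n)) ∧ ((¬v ∧ ¬b) ∧ ((v ∧ m) ∨ n))) = True
    (((v ∨ ¬b) → (¬n ↔ b)) ↔ ((n ∨ e) ∧ (e → ¬n))) ∨ (¬b ∨ (m ∧ n)) = False
      ((v ∨ ¬b) → (¬n ↔ b)) ↔ ((n ∨ e) ∧ (e → ¬n)) = False
        (v ∨ ¬b) → (¬n ↔ b) = True
          v ∨ ¬b = False
            ¬b = False
          ¬n ↔ b = False
            ¬n = False
        (n ∨ e) ∧ (e → ¬n) = False
          n ∨ e = True
          e → ¬n = False
            ¬n = False
      ¬b ∨ (m ∧ n) = False
        ¬b = False
        m ∧ n = False
    (((b ∧ ¬v) → v) ↔ (¬n ∧ n)) ∧ ((¬v ∧ ¬b) ∧ ((v ∧ m) ∨ n)) = False
      ((b ∧ ¬v) → v) ↔ (¬n ∧ n) = True
        (b ∧ ¬v) → v = False
          b ∧ ¬v = True
            ¬v = True
        ¬n ∧ n = False
          ¬n = False
      (¬v ∧ ¬b) ∧ ((v ∧ m) ∨ n) = False
        ¬v ∧ ¬b = False
          ¬v = True
          ¬b = False
        (v ∧ m) ∨ n = True
          v ∧ m = False
The formula evaluates to True.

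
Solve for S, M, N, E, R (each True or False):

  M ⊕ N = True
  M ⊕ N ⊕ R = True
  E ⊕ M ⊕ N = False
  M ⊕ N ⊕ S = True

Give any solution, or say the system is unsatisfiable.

S = False, M = True, N = False, E = True, R = False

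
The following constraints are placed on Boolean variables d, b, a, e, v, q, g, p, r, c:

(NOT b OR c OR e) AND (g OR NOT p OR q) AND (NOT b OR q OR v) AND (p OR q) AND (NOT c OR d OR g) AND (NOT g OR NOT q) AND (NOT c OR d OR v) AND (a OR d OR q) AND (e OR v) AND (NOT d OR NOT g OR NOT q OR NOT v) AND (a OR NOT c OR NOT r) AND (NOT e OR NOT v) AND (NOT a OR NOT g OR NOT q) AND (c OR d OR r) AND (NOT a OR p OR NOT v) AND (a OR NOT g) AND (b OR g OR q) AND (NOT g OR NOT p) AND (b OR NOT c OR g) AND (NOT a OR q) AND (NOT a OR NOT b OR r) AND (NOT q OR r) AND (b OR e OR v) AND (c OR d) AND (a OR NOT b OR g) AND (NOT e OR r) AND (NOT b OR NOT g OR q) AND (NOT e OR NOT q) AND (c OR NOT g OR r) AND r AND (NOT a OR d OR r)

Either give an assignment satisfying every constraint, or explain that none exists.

Unit clause (r) forces r = True.
Try d = False:
  (c OR d) forces c = True.
  (NOT c OR d OR g) forces g = True.
  (NOT g OR NOT q) forces q = False.
  (p OR q) forces p = True.
  clause (NOT g OR NOT p) is falsified — backtrack.
So d = True.
Set b = True.
Try a = False:
  (a OR NOT c OR NOT r) forces c = False.
  (NOT b OR c OR e) forces e = True.
  (NOT e OR NOT v) forces v = False.
  (NOT b OR q OR v) forces q = True.
  clause (NOT e OR NOT q) is falsified — backtrack.
So a = True.
  then (NOT a OR q) forces q = True.
  then (NOT e OR NOT q) forces e = False.
  then (NOT b OR c OR e) forces c = True.
  then (NOT g OR NOT q) forces g = False.
  then (e OR v) forces v = True.
  then (NOT a OR p OR NOT v) forces p = True.
All clauses satisfied.

d: True, b: True, a: True, e: False, v: True, q: True, g: False, p: True, r: True, c: True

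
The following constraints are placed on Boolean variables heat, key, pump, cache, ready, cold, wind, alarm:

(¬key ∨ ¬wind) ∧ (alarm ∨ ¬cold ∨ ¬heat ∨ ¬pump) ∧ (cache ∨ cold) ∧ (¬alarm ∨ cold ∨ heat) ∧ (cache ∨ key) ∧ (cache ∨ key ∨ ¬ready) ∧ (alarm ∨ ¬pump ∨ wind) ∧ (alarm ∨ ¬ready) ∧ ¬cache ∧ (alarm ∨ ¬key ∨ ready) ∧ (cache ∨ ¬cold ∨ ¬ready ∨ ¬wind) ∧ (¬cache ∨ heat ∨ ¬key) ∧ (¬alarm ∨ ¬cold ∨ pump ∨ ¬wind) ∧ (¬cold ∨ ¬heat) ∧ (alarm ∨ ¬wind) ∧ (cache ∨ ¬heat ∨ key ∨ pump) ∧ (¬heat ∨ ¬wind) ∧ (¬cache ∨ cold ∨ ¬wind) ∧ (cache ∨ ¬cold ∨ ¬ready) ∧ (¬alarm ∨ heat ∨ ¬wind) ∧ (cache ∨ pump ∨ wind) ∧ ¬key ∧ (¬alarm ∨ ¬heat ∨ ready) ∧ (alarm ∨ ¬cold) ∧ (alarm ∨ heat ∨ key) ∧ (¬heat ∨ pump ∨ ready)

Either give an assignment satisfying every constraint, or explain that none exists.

UNSATISFIABLE

Case key = True:
  Clause (¬key) is falsified — contradiction.
Case key = False:
  (cache ∨ key) forces cache = True.
  Clause (¬cache) is falsified — contradiction.
Both cases fail, so the formula is unsatisfiable.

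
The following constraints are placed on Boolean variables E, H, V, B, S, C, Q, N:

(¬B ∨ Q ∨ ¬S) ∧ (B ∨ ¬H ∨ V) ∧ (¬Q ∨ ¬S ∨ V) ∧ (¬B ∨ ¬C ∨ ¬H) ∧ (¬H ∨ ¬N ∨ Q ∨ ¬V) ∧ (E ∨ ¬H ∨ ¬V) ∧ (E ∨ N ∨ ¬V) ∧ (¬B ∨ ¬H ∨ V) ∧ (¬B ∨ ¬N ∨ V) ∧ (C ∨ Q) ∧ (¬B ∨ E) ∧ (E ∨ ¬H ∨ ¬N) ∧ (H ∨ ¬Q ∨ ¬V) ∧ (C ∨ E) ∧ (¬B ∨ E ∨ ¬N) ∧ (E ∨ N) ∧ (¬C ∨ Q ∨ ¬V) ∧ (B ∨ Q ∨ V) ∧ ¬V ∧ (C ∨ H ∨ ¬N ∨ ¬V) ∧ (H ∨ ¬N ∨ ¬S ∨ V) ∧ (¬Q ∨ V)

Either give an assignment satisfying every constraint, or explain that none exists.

Unit clause (¬V) forces V = False.
In (¬Q ∨ V) only ¬Q is left, so Q = False.
In (C ∨ Q) only C is left, so C = True.
In (B ∨ Q ∨ V) only B is left, so B = True.
In (¬B ∨ Q ∨ ¬S) only ¬S is left, so S = False.
In (¬B ∨ ¬C ∨ ¬H) only ¬H is left, so H = False.
In (¬B ∨ ¬N ∨ V) only ¬N is left, so N = False.
In (¬B ∨ E) only E is left, so E = True.
All clauses satisfied.

E=T, H=F, V=F, B=T, S=F, C=T, Q=F, N=F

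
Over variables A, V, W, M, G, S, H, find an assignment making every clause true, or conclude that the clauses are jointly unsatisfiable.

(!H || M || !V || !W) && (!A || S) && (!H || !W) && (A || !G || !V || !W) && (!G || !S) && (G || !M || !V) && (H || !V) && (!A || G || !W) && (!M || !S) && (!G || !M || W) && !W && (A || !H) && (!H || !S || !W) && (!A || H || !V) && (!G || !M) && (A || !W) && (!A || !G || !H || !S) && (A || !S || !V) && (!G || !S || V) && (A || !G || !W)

A = False, V = False, W = False, M = True, G = False, S = False, H = False

Unit clause (!W) forces W = False.
Set A = False.
  then (A || !H) forces H = False.
  then (H || !V) forces V = False.
Set M = True.
  then (!M || !S) forces S = False.
  then (!G || !M || W) forces G = False.
All clauses satisfied.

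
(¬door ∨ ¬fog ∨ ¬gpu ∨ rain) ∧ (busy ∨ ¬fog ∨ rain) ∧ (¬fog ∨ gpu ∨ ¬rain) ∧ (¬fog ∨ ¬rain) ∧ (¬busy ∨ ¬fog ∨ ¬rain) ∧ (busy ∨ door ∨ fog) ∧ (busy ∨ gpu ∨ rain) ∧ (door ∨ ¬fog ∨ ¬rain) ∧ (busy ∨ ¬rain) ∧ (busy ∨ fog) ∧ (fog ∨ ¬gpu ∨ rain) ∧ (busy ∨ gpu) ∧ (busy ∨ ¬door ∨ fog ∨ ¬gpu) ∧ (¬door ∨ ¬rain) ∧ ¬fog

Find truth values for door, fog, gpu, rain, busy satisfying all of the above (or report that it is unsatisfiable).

Unit clause (¬fog) forces fog = False.
In (busy ∨ fog) only busy is left, so busy = True.
Set door = False.
Set gpu = True.
  then (fog ∨ ¬gpu ∨ rain) forces rain = True.
All clauses satisfied.

door=F, fog=F, gpu=T, rain=T, busy=T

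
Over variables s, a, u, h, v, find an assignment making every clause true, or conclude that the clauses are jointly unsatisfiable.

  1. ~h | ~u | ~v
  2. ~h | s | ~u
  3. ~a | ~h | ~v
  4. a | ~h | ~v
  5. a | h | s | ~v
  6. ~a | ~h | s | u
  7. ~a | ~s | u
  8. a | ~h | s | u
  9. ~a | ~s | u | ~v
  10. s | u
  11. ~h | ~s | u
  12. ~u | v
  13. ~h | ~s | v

s: True, a: True, u: True, h: False, v: True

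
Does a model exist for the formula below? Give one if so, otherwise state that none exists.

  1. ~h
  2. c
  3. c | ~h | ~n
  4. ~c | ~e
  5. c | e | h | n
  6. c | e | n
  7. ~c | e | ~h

c: True, e: False, n: True, h: False

Unit clause (~h) forces h = False.
Unit clause (c) forces c = True.
In (~c | ~e) only ~e is left, so e = False.
Set n = True.
Check each clause:
  (~h): ~h holds.
  (c): c holds.
  (c | ~h | ~n): c holds.
  (~c | ~e): ~e holds.
  (c | e | h | n): c holds.
  (c | e | n): c holds.
  (~c | e | ~h): ~h holds.
All clauses satisfied.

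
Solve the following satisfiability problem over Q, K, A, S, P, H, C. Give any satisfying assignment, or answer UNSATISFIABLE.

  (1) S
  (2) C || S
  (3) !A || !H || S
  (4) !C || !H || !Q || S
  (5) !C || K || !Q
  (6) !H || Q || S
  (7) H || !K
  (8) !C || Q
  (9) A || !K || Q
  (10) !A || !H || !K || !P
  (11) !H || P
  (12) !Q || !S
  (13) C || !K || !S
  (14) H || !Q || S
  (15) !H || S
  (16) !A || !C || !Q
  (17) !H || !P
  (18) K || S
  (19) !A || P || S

Q: False, K: False, A: True, S: True, P: False, H: False, C: False

Unit clause (S) forces S = True.
In (!Q || !S) only !Q is left, so Q = False.
In (!C || Q) only !C is left, so C = False.
In (C || !K || !S) only !K is left, so K = False.
Set A = True.
Set P = False.
  then (!H || P) forces H = False.
All clauses satisfied.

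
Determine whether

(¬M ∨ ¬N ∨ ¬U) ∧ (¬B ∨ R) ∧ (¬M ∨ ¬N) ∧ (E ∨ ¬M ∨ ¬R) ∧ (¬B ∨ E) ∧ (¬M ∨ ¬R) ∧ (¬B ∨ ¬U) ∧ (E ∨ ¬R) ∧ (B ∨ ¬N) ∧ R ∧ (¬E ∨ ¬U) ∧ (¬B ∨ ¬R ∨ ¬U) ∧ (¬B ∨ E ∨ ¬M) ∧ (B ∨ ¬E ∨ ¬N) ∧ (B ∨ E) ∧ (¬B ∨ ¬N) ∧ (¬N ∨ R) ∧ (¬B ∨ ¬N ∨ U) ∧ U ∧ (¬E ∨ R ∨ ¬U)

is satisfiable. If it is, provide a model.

Case R = True:
  (¬M ∨ ¬R) forces M = False.
  (E ∨ ¬R) forces E = True.
  (¬E ∨ ¬U) forces U = False.
  Clause (U) is falsified — contradiction.
Case R = False:
  Clause (R) is falsified — contradiction.
Both cases fail, so the formula is unsatisfiable.

Unsatisfiable — no assignment works.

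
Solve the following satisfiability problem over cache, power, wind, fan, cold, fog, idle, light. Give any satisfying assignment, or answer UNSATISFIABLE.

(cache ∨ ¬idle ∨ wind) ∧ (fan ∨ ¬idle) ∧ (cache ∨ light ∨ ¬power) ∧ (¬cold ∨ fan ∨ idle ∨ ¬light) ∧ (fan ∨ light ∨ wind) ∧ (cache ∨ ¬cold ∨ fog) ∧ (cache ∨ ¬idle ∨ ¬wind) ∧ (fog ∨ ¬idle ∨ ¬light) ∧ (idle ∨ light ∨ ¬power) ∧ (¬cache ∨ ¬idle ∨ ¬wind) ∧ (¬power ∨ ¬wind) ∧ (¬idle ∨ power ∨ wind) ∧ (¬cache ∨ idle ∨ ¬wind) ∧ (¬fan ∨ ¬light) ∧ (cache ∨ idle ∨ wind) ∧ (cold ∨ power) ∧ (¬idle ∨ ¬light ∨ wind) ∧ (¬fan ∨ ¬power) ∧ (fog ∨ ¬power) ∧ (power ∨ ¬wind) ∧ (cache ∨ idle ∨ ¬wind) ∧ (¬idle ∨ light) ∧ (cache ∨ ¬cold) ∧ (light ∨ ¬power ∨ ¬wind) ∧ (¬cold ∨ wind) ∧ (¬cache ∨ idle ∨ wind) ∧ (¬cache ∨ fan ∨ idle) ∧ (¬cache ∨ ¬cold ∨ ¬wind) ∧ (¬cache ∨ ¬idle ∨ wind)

Case wind = True:
  (¬power ∨ ¬wind) forces power = False.
  Clause (power ∨ ¬wind) is falsified — contradiction.
Case wind = False:
  (¬cold ∨ wind) forces cold = False.
  (cold ∨ power) forces power = True.
  (¬fan ∨ ¬power) forces fan = False.
  (fan ∨ ¬idle) forces idle = False.
  (fan ∨ light ∨ wind) forces light = True.
  (cache ∨ idle ∨ wind) forces cache = True.
  Clause (¬cache ∨ idle ∨ wind) is falsified — contradiction.
Both cases fail, so the formula is unsatisfiable.

The formula is unsatisfiable.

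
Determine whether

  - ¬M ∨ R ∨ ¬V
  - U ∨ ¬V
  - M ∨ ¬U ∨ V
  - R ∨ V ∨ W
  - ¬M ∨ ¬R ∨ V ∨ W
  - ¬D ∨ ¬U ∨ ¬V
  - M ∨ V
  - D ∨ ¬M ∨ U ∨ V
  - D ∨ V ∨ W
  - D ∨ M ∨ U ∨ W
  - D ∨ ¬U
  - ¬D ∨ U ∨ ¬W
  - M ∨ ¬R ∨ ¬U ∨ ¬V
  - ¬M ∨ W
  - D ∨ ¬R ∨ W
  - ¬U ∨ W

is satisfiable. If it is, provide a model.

Try V = True:
  (U ∨ ¬V) forces U = True.
  (¬D ∨ ¬U ∨ ¬V) forces D = False.
  clause (D ∨ ¬U) is falsified — backtrack.
So V = False.
  then (M ∨ V) forces M = True.
  then (¬M ∨ W) forces W = True.
Try U = False:
  (D ∨ ¬M ∨ U ∨ V) forces D = True.
  clause (¬D ∨ U ∨ ¬W) is falsified — backtrack.
So U = True.
  then (D ∨ ¬U) forces D = True.
Set R = True.
All clauses satisfied.

V = False; U = True; R = True; M = True; D = True; W = True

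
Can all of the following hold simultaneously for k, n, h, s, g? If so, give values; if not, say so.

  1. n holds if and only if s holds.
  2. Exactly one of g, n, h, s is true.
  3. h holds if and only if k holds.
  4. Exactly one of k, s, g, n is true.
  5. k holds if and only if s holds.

k = False, n = False, h = False, s = False, g = True

  (1) n=F, s=F — same ✓
  (2) {g, n, h, s}: 1 true — exactly one ✓
  (3) h=F, k=F — same ✓
  (4) {k, s, g, n}: 1 true — exactly one ✓
  (5) k=F, s=F — same ✓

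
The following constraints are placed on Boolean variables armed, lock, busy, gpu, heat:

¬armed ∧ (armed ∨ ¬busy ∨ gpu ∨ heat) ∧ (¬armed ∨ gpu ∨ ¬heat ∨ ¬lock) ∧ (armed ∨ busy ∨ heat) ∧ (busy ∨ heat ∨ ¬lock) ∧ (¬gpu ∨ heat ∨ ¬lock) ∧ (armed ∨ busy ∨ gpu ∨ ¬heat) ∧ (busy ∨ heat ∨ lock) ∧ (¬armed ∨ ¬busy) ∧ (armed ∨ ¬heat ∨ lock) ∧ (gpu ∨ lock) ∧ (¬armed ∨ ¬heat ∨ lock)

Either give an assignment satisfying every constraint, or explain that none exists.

armed = False, lock = False, busy = True, gpu = True, heat = False

Unit clause (¬armed) forces armed = False.
Set lock = False.
  then (armed ∨ ¬heat ∨ lock) forces heat = False.
  then (gpu ∨ lock) forces gpu = True.
  then (armed ∨ busy ∨ heat) forces busy = True.
All clauses satisfied.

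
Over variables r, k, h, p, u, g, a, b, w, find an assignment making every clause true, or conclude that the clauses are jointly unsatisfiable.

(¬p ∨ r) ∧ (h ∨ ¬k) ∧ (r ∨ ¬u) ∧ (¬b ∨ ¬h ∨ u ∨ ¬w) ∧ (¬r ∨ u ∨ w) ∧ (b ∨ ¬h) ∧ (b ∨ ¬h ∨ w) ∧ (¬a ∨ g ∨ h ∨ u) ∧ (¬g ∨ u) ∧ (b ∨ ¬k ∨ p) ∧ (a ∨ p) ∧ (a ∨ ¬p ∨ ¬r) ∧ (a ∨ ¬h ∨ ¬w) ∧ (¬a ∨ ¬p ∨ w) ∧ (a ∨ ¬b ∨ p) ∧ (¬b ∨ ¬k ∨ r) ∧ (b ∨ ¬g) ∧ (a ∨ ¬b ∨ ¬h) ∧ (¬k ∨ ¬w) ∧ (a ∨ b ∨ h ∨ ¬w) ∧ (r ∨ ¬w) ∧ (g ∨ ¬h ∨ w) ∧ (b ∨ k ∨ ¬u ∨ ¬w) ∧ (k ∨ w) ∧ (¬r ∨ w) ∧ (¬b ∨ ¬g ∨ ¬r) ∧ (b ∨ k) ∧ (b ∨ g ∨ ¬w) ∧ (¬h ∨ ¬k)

r = True, k = False, h = False, p = False, u = True, g = False, a = True, b = True, w = True

Set r = True.
  then (¬r ∨ w) forces w = True.
  then (¬k ∨ ¬w) forces k = False.
  then (b ∨ k) forces b = True.
  then (¬b ∨ ¬g ∨ ¬r) forces g = False.
Set h = False.
Set p = False.
  then (a ∨ p) forces a = True.
  then (¬a ∨ g ∨ h ∨ u) forces u = True.
All clauses satisfied.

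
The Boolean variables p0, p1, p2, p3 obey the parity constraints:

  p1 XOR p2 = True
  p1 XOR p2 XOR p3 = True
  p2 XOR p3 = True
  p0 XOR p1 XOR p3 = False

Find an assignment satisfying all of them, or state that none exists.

p0: False, p1: False, p2: True, p3: False

p1 XOR p2 = F XOR T = True ✓
p1 XOR p2 XOR p3 = F XOR T XOR F = True ✓
p2 XOR p3 = T XOR F = True ✓
p0 XOR p1 XOR p3 = F XOR F XOR F = False ✓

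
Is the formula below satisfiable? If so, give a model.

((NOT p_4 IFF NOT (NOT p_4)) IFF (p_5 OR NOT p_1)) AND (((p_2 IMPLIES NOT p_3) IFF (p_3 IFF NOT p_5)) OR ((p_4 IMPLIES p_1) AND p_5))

p_1=T; p_2=F; p_3=T; p_4=T; p_5=F

  (NOT p_4 IFF NOT (NOT p_4)) IFF (p_5 OR NOT p_1) = True
    NOT p_4 IFF NOT (NOT p_4) = False
      NOT p_4 = False
      NOT (NOT p_4) = True
        NOT p_4 = False
    p_5 OR NOT p_1 = False
      NOT p_1 = False
  ((p_2 IMPLIES NOT p_3) IFF (p_3 IFF NOT p_5)) OR ((p_4 IMPLIES p_1) AND p_5) = True
    (p_2 IMPLIES NOT p_3) IFF (p_3 IFF NOT p_5) = True
      p_2 IMPLIES NOT p_3 = True
        NOT p_3 = False
      p_3 IFF NOT p_5 = True
        NOT p_5 = True
    (p_4 IMPLIES p_1) AND p_5 = False
      p_4 IMPLIES p_1 = True
Both conjuncts True, so the formula holds.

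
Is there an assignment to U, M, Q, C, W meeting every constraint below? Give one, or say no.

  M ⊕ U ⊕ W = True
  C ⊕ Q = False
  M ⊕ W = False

U: True; M: False; Q: False; C: False; W: False

M ⊕ U ⊕ W = F ⊕ T ⊕ F = True ✓
C ⊕ Q = F ⊕ F = False ✓
M ⊕ W = F ⊕ F = False ✓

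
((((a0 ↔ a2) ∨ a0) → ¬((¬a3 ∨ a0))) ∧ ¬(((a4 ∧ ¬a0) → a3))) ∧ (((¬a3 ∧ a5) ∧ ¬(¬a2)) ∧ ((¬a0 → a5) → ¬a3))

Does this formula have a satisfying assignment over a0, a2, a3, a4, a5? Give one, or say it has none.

a0 = False, a2 = True, a3 = False, a4 = True, a5 = True

  (((a0 ↔ a2) ∨ a0) → ¬((¬a3 ∨ a0))) ∧ ¬(((a4 ∧ ¬a0) → a3)) = True
    ((a0 ↔ a2) ∨ a0) → ¬((¬a3 ∨ a0)) = True
      (a0 ↔ a2) ∨ a0 = False
        a0 ↔ a2 = False
      ¬((¬a3 ∨ a0)) = False
        ¬a3 ∨ a0 = True
          ¬a3 = True
    ¬(((a4 ∧ ¬a0) → a3)) = True
      (a4 ∧ ¬a0) → a3 = False
        a4 ∧ ¬a0 = True
          ¬a0 = True
  ((¬a3 ∧ a5) ∧ ¬(¬a2)) ∧ ((¬a0 → a5) → ¬a3) = True
    (¬a3 ∧ a5) ∧ ¬(¬a2) = True
      ¬a3 ∧ a5 = True
        ¬a3 = True
      ¬(¬a2) = True
        ¬a2 = False
    (¬a0 → a5) → ¬a3 = True
      ¬a0 → a5 = True
        ¬a0 = True
      ¬a3 = True
Both conjuncts True, so the formula holds.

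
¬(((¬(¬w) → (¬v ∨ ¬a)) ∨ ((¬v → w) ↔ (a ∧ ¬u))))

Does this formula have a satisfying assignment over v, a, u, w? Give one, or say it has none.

v = True, a = True, u = True, w = True

  ¬(((¬(¬w) → (¬v ∨ ¬a)) ∨ ((¬v → w) ↔ (a ∧ ¬u)))) = True
    (¬(¬w) → (¬v ∨ ¬a)) ∨ ((¬v → w) ↔ (a ∧ ¬u)) = False
      ¬(¬w) → (¬v ∨ ¬a) = False
        ¬(¬w) = True
          ¬w = False
        ¬v ∨ ¬a = False
          ¬v = False
          ¬a = False
      (¬v → w) ↔ (a ∧ ¬u) = False
        ¬v → w = True
          ¬v = False
        a ∧ ¬u = False
          ¬u = False
The formula evaluates to True.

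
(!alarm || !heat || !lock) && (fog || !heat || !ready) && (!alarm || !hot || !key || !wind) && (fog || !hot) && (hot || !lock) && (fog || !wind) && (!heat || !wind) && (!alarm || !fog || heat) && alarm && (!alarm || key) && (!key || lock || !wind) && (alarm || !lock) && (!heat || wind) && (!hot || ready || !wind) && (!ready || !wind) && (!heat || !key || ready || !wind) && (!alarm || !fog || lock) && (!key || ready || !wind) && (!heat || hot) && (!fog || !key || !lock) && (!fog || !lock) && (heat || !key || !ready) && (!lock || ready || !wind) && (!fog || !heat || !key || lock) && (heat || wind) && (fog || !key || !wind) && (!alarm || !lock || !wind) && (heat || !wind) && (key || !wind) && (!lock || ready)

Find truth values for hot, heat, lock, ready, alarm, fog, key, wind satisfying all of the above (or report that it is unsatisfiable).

Unsatisfiable

Case wind = True:
  (fog || !wind) forces fog = True.
  (!heat || !wind) forces heat = False.
  Clause (heat || !wind) is falsified — contradiction.
Case wind = False:
  (alarm) forces alarm = True.
  (!alarm || key) forces key = True.
  (!heat || wind) forces heat = False.
  Clause (heat || wind) is falsified — contradiction.
Both cases fail, so the formula is unsatisfiable.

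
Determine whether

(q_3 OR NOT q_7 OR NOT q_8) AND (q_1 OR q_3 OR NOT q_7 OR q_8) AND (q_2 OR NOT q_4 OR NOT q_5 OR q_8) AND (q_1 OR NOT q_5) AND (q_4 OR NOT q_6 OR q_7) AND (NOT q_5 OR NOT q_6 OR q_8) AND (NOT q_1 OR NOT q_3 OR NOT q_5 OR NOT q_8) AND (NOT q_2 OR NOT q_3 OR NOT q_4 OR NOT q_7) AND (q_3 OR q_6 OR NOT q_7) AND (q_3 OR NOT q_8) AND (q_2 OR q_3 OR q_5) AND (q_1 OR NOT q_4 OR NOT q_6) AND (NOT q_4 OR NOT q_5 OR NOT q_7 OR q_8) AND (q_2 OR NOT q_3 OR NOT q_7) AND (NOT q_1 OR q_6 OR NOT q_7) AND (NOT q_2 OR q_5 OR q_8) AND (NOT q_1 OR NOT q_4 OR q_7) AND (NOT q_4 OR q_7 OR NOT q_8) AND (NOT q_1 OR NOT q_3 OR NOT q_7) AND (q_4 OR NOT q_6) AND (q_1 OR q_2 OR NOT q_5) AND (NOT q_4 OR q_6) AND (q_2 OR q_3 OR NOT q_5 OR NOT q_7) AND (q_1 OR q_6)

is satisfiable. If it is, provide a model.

q_1: True; q_2: False; q_3: True; q_4: False; q_5: False; q_6: False; q_7: False; q_8: False

Set q_1 = True.
Set q_2 = False.
Set q_3 = True.
  then (q_2 OR NOT q_3 OR NOT q_7) forces q_7 = False.
  then (NOT q_1 OR NOT q_4 OR q_7) forces q_4 = False.
  then (q_4 OR NOT q_6) forces q_6 = False.
Set q_5 = False.
Set q_8 = False.
All clauses satisfied.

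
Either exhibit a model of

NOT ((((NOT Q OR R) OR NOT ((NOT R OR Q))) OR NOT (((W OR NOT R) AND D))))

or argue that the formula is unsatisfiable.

W: True, Q: True, R: False, D: True

  NOT ((((NOT Q OR R) OR NOT ((NOT R OR Q))) OR NOT (((W OR NOT R) AND D)))) = True
    ((NOT Q OR R) OR NOT ((NOT R OR Q))) OR NOT (((W OR NOT R) AND D)) = False
      (NOT Q OR R) OR NOT ((NOT R OR Q)) = False
        NOT Q OR R = False
          NOT Q = False
        NOT ((NOT R OR Q)) = False
          NOT R OR Q = True
            NOT R = True
      NOT (((W OR NOT R) AND D)) = False
        (W OR NOT R) AND D = True
          W OR NOT R = True
            NOT R = True
The formula evaluates to True.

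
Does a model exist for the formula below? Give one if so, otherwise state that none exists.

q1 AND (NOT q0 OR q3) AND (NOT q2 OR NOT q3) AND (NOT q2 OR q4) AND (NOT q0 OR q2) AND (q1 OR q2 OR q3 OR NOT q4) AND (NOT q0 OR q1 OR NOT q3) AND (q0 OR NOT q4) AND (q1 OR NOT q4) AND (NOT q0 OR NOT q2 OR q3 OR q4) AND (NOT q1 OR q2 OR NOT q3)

Unit clause (q1) forces q1 = True.
Set q0 = False.
  then (q0 OR NOT q4) forces q4 = False.
  then (NOT q2 OR q4) forces q2 = False.
  then (NOT q1 OR q2 OR NOT q3) forces q3 = False.
All clauses satisfied.

q0: False, q1: True, q2: False, q3: False, q4: False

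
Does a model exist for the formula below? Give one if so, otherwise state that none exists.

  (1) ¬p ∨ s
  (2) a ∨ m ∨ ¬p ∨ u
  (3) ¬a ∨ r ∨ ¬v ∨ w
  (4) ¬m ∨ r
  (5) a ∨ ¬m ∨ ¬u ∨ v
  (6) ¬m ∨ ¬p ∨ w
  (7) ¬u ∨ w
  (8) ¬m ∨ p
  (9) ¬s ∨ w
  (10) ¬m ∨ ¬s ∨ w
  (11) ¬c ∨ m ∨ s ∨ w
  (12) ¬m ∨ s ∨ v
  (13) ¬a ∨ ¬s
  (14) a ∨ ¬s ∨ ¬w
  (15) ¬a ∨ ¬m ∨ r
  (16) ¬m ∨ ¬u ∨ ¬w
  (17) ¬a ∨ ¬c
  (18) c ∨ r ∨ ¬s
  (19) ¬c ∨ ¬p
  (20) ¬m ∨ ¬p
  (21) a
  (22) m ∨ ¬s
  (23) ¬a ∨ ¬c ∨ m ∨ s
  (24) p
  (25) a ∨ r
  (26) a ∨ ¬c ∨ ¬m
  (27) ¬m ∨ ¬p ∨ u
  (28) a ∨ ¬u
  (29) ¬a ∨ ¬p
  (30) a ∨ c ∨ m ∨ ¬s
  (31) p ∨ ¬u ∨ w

Unsatisfiable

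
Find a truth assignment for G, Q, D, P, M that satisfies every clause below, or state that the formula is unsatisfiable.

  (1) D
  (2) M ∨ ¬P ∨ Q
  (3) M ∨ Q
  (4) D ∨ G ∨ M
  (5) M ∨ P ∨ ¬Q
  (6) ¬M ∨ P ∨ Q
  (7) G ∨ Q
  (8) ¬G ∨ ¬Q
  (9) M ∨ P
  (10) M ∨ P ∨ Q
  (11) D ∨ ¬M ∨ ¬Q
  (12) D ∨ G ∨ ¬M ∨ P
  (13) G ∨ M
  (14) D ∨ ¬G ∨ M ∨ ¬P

Unit clause (D) forces D = True.
Set G = True.
  then (¬G ∨ ¬Q) forces Q = False.
  then (M ∨ Q) forces M = True.
  then (¬M ∨ P ∨ Q) forces P = True.
All clauses satisfied.

G: True, Q: False, D: True, P: True, M: True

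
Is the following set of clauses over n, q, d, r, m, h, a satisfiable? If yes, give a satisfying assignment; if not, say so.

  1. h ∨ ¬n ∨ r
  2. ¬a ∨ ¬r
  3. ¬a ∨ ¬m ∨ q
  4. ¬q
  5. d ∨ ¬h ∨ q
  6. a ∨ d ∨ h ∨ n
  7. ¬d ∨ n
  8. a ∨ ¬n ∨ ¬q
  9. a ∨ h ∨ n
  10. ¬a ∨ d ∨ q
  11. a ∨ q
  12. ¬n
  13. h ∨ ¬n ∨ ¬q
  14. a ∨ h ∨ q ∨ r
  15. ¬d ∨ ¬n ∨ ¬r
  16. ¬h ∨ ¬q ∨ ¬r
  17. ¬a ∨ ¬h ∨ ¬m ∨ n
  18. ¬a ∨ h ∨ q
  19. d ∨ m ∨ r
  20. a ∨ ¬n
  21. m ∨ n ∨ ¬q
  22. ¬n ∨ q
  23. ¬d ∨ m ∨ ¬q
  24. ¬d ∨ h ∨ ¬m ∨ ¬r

Case n = True:
  Clause (¬n) is falsified — contradiction.
Case n = False:
  (¬q) forces q = False.
  (¬d ∨ n) forces d = False.
  (d ∨ ¬h ∨ q) forces h = False.
  (a ∨ d ∨ h ∨ n) forces a = True.
  Clause (¬a ∨ d ∨ q) is falsified — contradiction.
Both cases fail, so the formula is unsatisfiable.

Unsatisfiable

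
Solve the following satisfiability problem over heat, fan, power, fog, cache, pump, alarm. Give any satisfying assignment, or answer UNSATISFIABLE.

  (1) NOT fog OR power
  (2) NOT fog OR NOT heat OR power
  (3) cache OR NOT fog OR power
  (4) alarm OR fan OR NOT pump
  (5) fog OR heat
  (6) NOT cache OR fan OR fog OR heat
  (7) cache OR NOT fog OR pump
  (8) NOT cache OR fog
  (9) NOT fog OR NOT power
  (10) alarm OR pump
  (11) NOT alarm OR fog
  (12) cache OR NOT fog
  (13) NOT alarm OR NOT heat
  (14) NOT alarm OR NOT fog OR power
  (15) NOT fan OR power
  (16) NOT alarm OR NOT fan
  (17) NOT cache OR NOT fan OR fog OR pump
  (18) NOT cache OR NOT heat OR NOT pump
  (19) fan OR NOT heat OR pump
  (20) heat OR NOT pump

Try heat = False:
  (fog OR heat) forces fog = True.
  (NOT fog OR power) forces power = True.
  clause (NOT fog OR NOT power) is falsified — backtrack.
So heat = True.
  then (NOT alarm OR NOT heat) forces alarm = False.
  then (alarm OR pump) forces pump = True.
  then (NOT cache OR NOT heat OR NOT pump) forces cache = False.
  then (alarm OR fan OR NOT pump) forces fan = True.
  then (cache OR NOT fog) forces fog = False.
  then (NOT fan OR power) forces power = True.
All clauses satisfied.

heat=T, fan=T, power=T, fog=F, cache=F, pump=T, alarm=F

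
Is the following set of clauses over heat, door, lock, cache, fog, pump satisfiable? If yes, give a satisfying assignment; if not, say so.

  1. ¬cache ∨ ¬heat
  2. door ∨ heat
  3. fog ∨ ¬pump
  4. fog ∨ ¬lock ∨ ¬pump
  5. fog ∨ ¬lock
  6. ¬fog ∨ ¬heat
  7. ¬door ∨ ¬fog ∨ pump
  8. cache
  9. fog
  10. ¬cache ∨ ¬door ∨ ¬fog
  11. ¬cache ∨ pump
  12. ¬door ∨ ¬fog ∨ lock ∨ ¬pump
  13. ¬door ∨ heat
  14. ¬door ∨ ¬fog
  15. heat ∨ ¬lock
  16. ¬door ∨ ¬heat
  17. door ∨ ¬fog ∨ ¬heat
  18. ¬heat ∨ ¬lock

No satisfying assignment exists.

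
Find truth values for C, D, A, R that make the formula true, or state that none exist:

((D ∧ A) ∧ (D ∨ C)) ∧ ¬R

C = True; D = True; A = True; R = False

  (D ∧ A) ∧ (D ∨ C) = True
    D ∧ A = True
    D ∨ C = True
  ¬R = True
Both conjuncts True, so the formula holds.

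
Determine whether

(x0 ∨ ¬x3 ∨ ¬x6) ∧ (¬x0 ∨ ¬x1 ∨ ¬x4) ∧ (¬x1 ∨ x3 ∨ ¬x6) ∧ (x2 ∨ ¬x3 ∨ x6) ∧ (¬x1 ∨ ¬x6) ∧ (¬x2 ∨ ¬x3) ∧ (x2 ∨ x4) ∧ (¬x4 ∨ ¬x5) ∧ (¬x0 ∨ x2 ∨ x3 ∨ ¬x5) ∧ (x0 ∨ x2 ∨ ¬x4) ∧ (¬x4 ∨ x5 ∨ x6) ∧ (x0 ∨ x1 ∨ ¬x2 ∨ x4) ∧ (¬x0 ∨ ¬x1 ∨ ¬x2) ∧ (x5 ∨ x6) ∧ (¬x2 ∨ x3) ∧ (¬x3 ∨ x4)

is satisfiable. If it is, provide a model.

Set x0 = True.
Try x1 = True:
  (¬x0 ∨ ¬x1 ∨ ¬x4) forces x4 = False.
  (¬x1 ∨ ¬x6) forces x6 = False.
  (x2 ∨ x4) forces x2 = True.
  clause (¬x0 ∨ ¬x1 ∨ ¬x2) is falsified — backtrack.
So x1 = False.
Set x2 = False.
  then (x2 ∨ x4) forces x4 = True.
  then (¬x4 ∨ ¬x5) forces x5 = False.
  then (¬x4 ∨ x5 ∨ x6) forces x6 = True.
Set x3 = False.
All clauses satisfied.

x0=T, x1=F, x2=F, x3=F, x4=T, x5=F, x6=T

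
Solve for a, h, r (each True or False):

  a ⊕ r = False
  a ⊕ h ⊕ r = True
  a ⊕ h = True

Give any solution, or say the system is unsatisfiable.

a = False; h = True; r = False

a ⊕ r = F ⊕ F = False ✓
a ⊕ h ⊕ r = F ⊕ T ⊕ F = True ✓
a ⊕ h = F ⊕ T = True ✓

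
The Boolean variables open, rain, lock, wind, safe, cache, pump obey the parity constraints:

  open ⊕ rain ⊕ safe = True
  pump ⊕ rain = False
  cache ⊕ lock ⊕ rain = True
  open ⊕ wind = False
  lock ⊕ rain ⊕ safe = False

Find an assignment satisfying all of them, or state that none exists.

open = False, rain = True, lock = True, wind = False, safe = False, cache = True, pump = True

open ⊕ rain ⊕ safe = F ⊕ T ⊕ F = True ✓
pump ⊕ rain = T ⊕ T = False ✓
cache ⊕ lock ⊕ rain = T ⊕ T ⊕ T = True ✓
open ⊕ wind = F ⊕ F = False ✓
lock ⊕ rain ⊕ safe = T ⊕ T ⊕ F = False ✓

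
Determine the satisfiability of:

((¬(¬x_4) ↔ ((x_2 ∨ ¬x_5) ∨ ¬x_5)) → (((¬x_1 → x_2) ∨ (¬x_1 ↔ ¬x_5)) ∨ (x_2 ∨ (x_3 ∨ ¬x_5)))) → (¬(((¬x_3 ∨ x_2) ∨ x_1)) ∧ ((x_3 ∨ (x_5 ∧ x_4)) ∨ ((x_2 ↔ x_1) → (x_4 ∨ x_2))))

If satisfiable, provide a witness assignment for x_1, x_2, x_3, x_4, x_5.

x_1 = False, x_2 = False, x_3 = True, x_4 = True, x_5 = False

  ((¬(¬x_4) ↔ ((x_2 ∨ ¬x_5) ∨ ¬x_5)) → (((¬x_1 → x_2) ∨ (¬x_1 ↔ ¬x_5)) ∨ (x_2 ∨ (x_3 ∨ ¬x_5)))) → (¬(((¬x_3 ∨ x_2) ∨ x_1)) ∧ ((x_3 ∨ (x_5 ∧ x_4)) ∨ ((x_2 ↔ x_1) → (x_4 ∨ x_2)))) = True
    (¬(¬x_4) ↔ ((x_2 ∨ ¬x_5) ∨ ¬x_5)) → (((¬x_1 → x_2) ∨ (¬x_1 ↔ ¬x_5)) ∨ (x_2 ∨ (x_3 ∨ ¬x_5))) = True
      ¬(¬x_4) ↔ ((x_2 ∨ ¬x_5) ∨ ¬x_5) = True
        ¬(¬x_4) = True
          ¬x_4 = False
        (x_2 ∨ ¬x_5) ∨ ¬x_5 = True
          x_2 ∨ ¬x_5 = True
            ¬x_5 = True
          ¬x_5 = True
      ((¬x_1 → x_2) ∨ (¬x_1 ↔ ¬x_5)) ∨ (x_2 ∨ (x_3 ∨ ¬x_5)) = True
        (¬x_1 → x_2) ∨ (¬x_1 ↔ ¬x_5) = True
          ¬x_1 → x_2 = False
            ¬x_1 = True
          ¬x_1 ↔ ¬x_5 = True
            ¬x_1 = True
            ¬x_5 = True
        x_2 ∨ (x_3 ∨ ¬x_5) = True
          x_3 ∨ ¬x_5 = True
            ¬x_5 = True
    ¬(((¬x_3 ∨ x_2) ∨ x_1)) ∧ ((x_3 ∨ (x_5 ∧ x_4)) ∨ ((x_2 ↔ x_1) → (x_4 ∨ x_2))) = True
      ¬(((¬x_3 ∨ x_2) ∨ x_1)) = True
        (¬x_3 ∨ x_2) ∨ x_1 = False
          ¬x_3 ∨ x_2 = False
            ¬x_3 = False
      (x_3 ∨ (x_5 ∧ x_4)) ∨ ((x_2 ↔ x_1) → (x_4 ∨ x_2)) = True
        x_3 ∨ (x_5 ∧ x_4) = True
          x_5 ∧ x_4 = False
        (x_2 ↔ x_1) → (x_4 ∨ x_2) = True
          x_2 ↔ x_1 = True
          x_4 ∨ x_2 = True
The formula evaluates to True.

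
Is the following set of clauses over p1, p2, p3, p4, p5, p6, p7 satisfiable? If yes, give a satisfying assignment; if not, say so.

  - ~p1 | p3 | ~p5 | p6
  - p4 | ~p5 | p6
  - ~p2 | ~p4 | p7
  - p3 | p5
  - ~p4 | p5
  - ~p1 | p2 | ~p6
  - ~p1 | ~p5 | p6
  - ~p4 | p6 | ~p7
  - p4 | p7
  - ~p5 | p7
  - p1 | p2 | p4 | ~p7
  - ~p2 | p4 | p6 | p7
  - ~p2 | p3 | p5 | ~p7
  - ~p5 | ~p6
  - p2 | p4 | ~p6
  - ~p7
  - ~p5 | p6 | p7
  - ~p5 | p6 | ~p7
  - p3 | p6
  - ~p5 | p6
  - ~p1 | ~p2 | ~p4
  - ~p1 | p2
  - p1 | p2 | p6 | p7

No satisfying assignment exists.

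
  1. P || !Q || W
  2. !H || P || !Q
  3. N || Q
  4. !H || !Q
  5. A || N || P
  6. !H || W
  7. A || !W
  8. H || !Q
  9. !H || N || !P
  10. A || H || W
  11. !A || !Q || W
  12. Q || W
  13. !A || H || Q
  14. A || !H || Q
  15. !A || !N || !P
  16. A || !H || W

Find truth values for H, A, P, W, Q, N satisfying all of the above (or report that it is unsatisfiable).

Set H = True.
  then (!H || !Q) forces Q = False.
  then (!H || W) forces W = True.
  then (A || !W) forces A = True.
  then (N || Q) forces N = True.
  then (!A || !N || !P) forces P = False.
All clauses satisfied.

H = True; A = True; P = False; W = True; Q = False; N = True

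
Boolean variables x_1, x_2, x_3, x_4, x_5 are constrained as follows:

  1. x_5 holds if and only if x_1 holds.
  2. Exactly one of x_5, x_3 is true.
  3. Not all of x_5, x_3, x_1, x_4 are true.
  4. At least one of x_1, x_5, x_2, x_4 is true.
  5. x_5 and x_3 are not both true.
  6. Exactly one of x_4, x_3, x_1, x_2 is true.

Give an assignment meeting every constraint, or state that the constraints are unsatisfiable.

x_1 = True; x_2 = False; x_3 = False; x_4 = False; x_5 = True

  (1) x_5=T, x_1=T — same ✓
  (2) {x_5, x_3}: 1 true — exactly one ✓
  (3) {x_5, x_3, x_1, x_4}: 2/4 true — not all ✓
  (4) {x_1, x_5, x_2, x_4}: 2 true — at least one ✓
  (5) x_5=T, x_3=F — not both ✓
  (6) {x_4, x_3, x_1, x_2}: 1 true — exactly one ✓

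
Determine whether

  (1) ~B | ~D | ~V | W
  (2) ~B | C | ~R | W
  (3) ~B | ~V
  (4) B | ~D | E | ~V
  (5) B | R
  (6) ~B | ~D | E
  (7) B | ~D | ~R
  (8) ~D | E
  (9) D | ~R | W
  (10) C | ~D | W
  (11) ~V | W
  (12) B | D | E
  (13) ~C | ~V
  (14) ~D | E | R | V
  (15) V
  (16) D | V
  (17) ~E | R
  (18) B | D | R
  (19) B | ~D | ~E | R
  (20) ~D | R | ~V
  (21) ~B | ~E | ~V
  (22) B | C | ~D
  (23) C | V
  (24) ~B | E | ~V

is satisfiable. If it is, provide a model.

V = True; W = True; R = True; D = False; B = False; E = True; C = False

Unit clause (V) forces V = True.
In (~B | ~V) only ~B is left, so B = False.
In (B | R) only R is left, so R = True.
In (B | ~D | ~R) only ~D is left, so D = False.
In (D | ~R | W) only W is left, so W = True.
In (B | D | E) only E is left, so E = True.
In (~C | ~V) only ~C is left, so C = False.
All clauses satisfied.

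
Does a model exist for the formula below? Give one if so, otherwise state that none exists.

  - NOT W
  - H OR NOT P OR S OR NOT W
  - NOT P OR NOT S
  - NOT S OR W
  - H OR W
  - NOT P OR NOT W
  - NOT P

P=F; W=F; H=T; S=F

Unit clause (NOT W) forces W = False.
In (NOT S OR W) only NOT S is left, so S = False.
In (H OR W) only H is left, so H = True.
Unit clause (NOT P) forces P = False.
Check each clause:
  (NOT W): NOT W holds.
  (H OR NOT P OR S OR NOT W): H holds.
  (NOT P OR NOT S): NOT P holds.
  (NOT S OR W): NOT S holds.
  (H OR W): H holds.
  (NOT P OR NOT W): NOT P holds.
  (NOT P): NOT P holds.
All clauses satisfied.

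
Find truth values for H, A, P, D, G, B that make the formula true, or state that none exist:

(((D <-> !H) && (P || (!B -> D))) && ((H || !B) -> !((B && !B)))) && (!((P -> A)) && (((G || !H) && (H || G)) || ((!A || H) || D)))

H = False, A = False, P = True, D = True, G = False, B = False

  ((D <-> !H) && (P || (!B -> D))) && ((H || !B) -> !((B && !B))) = True
    (D <-> !H) && (P || (!B -> D)) = True
      D <-> !H = True
        !H = True
      P || (!B -> D) = True
        !B -> D = True
          !B = True
    (H || !B) -> !((B && !B)) = True
      H || !B = True
        !B = True
      !((B && !B)) = True
        B && !B = False
          !B = True
  !((P -> A)) && (((G || !H) && (H || G)) || ((!A || H) || D)) = True
    !((P -> A)) = True
      P -> A = False
    ((G || !H) && (H || G)) || ((!A || H) || D) = True
      (G || !H) && (H || G) = False
        G || !H = True
          !H = True
        H || G = False
      (!A || H) || D = True
        !A || H = True
          !A = True
Both conjuncts True, so the formula holds.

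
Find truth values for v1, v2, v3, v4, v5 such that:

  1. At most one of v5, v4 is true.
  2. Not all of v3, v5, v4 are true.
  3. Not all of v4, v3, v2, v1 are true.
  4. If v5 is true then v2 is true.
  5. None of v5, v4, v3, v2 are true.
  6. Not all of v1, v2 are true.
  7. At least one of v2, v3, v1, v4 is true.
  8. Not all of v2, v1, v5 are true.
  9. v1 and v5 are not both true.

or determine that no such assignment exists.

v1: True, v2: False, v3: False, v4: False, v5: False

  (1) {v5, v4}: 0 true — at most one ✓
  (2) {v3, v5, v4}: 0/3 true — not all ✓
  (3) {v4, v3, v2, v1}: 1/4 true — not all ✓
  (4) v5=F ⇒ v2: vacuous ✓
  (5) {v5, v4, v3, v2}: 0 true — none ✓
  (6) {v1, v2}: 1/2 true — not all ✓
  (7) {v2, v3, v1, v4}: 1 true — at least one ✓
  (8) {v2, v1, v5}: 1/3 true — not all ✓
  (9) v1=T, v5=F — not both ✓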